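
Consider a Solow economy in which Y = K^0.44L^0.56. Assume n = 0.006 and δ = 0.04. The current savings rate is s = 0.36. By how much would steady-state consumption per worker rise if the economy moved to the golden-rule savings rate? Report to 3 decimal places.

n + δ = 0.006 + 0.04 = 0.046.
Current steady state (s = 0.36): k* = (0.36/0.046)^(1/0.56) ≈ 39.4108, y* = 39.4108^0.44 ≈ 5.0358, c* = (1−0.36)·5.0358 ≈ 3.2229.
At the golden rule the marginal product of capital equals n+δ: 0.44·k^(0.44−1) = 0.046. Solving, k_gold = (0.44/0.046)^(1/0.56) ≈ 56.3950.
y_gold = 56.3950^0.44 ≈ 5.8958, c_gold = y_gold − 0.046·k_gold ≈ 3.3017.
Gain: Δc = 3.3017 − 3.2229 ≈ 0.0787.

Δc ≈ 0.079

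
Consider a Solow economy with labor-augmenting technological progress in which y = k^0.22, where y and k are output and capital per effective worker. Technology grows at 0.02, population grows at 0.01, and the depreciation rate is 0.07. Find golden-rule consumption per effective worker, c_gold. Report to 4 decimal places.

c_gold ≈ 0.9743

Capital per effective worker breaks even when investment replaces (n + g + δ)·k; here n + g + δ = 0.1.
Maximizing c = f(k) − (n+g+δ)·k gives f'(k) = n+g+δ, i.e. 0.22·k^(0.22−1) = 0.1, so k_gold = (0.22/0.1)^(1/0.78) ≈ 2.7479.
y_gold = 2.7479^0.22 ≈ 1.2491.
c_gold = y_gold − (n+g+δ)·k_gold = 1.2491 − 0.1·2.7479 ≈ 0.9743.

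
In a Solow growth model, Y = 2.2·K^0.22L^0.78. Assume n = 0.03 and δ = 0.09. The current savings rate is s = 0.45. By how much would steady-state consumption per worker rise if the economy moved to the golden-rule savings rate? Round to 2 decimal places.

Capital per worker breaks even when investment replaces (n + δ)·k; here n + δ = 0.12.
Current steady state (s = 0.45): k* = (0.45·2.2/0.12)^(1/0.78) ≈ 14.9603, y* = 2.2·14.9603^0.22 ≈ 3.9894, c* = (1−0.45)·3.9894 ≈ 2.1942.
Setting f'(k) = n+δ gives 0.22·2.2·k^(0.22−1) = 0.12, hence k_gold = (0.22·2.2/0.12)^(1/0.78) ≈ 5.9771.
y_gold = 2.2·5.9771^0.22 ≈ 3.2603, c_gold = y_gold − 0.12·k_gold ≈ 2.5430.
Gain: Δc = 2.5430 − 2.1942 ≈ 0.3488.

Δc ≈ 0.35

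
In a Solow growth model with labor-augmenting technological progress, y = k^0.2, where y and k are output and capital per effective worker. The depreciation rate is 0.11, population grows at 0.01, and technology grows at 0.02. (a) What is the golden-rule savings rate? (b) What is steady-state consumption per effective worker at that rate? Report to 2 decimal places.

(a) s_gold = 0.20; (b) c_gold ≈ 0.87

The effective depreciation rate is n + g + δ = 0.01 + 0.02 + 0.11 = 0.14.
For Cobb-Douglas, s_gold equals capital's share: s_gold = 0.2.
Setting f'(k) = n+g+δ gives 0.2·k^(0.2−1) = 0.14, hence k_gold = (0.2/0.14)^(1/0.8) ≈ 1.5618.
y_gold = 1.5618^0.2 ≈ 1.0933; c_gold = (1−0.2)·y_gold ≈ 0.8746.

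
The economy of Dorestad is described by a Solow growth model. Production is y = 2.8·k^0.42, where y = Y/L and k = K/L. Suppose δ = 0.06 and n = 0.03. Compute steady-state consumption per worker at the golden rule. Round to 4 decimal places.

n + δ = 0.03 + 0.06 = 0.09.
Maximizing c = f(k) − (n+δ)·k gives f'(k) = n+δ, i.e. 0.42·2.8·k^(0.42−1) = 0.09, so k_gold = (0.42·2.8/0.09)^(1/0.58) ≈ 84.0276.
y_gold = 2.8·84.0276^0.42 ≈ 18.0059.
c_gold = y_gold − (n+δ)·k_gold = 18.0059 − 0.09·84.0276 ≈ 10.4434.

c_gold ≈ 10.4434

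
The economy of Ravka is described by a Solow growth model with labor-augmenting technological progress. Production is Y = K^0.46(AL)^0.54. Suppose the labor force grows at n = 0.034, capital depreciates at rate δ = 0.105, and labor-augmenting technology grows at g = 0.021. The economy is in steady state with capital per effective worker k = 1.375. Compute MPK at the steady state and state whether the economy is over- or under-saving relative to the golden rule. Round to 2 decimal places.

under-saving; MPK ≈ 0.39

The effective depreciation rate is n + g + δ = 0.034 + 0.021 + 0.105 = 0.16.
MPK = 0.46·k^(0.46−1) = 0.46·1.375^(-0.54) ≈ 0.3873.
MPK > 0.16, so the economy is dynamically efficient (under-saving).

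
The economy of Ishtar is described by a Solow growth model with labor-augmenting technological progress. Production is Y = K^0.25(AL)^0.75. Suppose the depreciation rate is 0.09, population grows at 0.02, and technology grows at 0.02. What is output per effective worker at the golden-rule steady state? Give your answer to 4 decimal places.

Break-even investment rate: n + g + δ = 0.02 + 0.02 + 0.09 = 0.13.
At the golden rule the marginal product of capital equals n+g+δ: 0.25·k^(0.25−1) = 0.13. Solving, k_gold = (0.25/0.13)^(1/0.75) ≈ 2.3915.
Output: y_gold = k_gold^0.25 = 2.3915^0.25 ≈ 1.2436.

y_gold ≈ 1.2436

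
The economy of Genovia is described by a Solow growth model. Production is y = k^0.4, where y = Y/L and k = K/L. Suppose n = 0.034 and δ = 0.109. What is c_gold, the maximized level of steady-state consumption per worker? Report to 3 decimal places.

c_gold ≈ 1.191

n + δ = 0.034 + 0.109 = 0.143.
Maximizing c = f(k) − (n+δ)·k gives f'(k) = n+δ, i.e. 0.4·k^(0.4−1) = 0.143, so k_gold = (0.4/0.143)^(1/0.6) ≈ 5.5532.
y_gold = 5.5532^0.4 ≈ 1.9853.
c_gold = y_gold − (n+δ)·k_gold = 1.9853 − 0.143·5.5532 ≈ 1.1912.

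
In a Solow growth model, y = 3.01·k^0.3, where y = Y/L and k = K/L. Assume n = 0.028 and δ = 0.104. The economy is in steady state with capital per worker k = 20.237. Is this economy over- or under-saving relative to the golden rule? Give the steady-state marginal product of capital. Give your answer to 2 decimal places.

over-saving; MPK ≈ 0.11

Capital per worker breaks even when investment replaces (n + δ)·k; here n + δ = 0.132.
MPK = 0.3·3.01·k^(0.3−1) = 0.3·3.01·20.237^(-0.7) ≈ 0.1100.
MPK < 0.132, so the economy is dynamically inefficient (over-saving).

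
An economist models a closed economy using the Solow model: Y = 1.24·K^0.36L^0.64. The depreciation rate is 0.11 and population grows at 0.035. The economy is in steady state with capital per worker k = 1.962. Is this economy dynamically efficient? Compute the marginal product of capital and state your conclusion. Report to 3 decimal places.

dynamically efficient; MPK ≈ 0.290

Capital per worker breaks even when investment replaces (n + δ)·k; here n + δ = 0.145.
MPK = 0.36·1.24·k^(0.36−1) = 0.36·1.24·1.962^(-0.64) ≈ 0.2900.
MPK > 0.145, so the economy is dynamically efficient (under-saving).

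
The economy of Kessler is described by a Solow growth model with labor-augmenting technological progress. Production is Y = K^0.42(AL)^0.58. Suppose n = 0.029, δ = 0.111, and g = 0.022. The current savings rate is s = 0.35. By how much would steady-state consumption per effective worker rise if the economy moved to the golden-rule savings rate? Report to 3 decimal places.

Capital per effective worker breaks even when investment replaces (n + g + δ)·k; here n + g + δ = 0.162.
Current steady state (s = 0.35): k* = (0.35/0.162)^(1/0.58) ≈ 3.7741, y* = 3.7741^0.42 ≈ 1.7469, c* = (1−0.35)·1.7469 ≈ 1.1355.
Setting f'(k) = n+g+δ gives 0.42·k^(0.42−1) = 0.162, hence k_gold = (0.42/0.162)^(1/0.58) ≈ 5.1681.
y_gold = 5.1681^0.42 ≈ 1.9934, c_gold = y_gold − 0.162·k_gold ≈ 1.1562.
Gain: Δc = 1.1562 − 1.1355 ≈ 0.0207.

Δc ≈ 0.021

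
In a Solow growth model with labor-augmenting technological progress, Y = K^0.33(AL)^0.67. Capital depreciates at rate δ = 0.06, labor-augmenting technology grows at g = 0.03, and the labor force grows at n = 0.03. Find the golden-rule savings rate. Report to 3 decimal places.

Capital per effective worker breaks even when investment replaces (n + g + δ)·k; here n + g + δ = 0.12.
At the golden rule MPK = n+g+δ, and in any Cobb-Douglas steady state s = (n+g+δ)·k/y = MPK·k/y = capital's share 0.33.

s_gold = 0.330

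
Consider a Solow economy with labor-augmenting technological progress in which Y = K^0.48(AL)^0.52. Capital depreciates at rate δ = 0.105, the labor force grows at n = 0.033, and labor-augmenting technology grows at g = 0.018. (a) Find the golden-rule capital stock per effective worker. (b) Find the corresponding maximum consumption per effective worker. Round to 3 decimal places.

Capital per effective worker breaks even when investment replaces (n + g + δ)·k; here n + g + δ = 0.156.
At the golden rule the marginal product of capital equals n+g+δ: 0.48·k^(0.48−1) = 0.156. Solving, k_gold = (0.48/0.156)^(1/0.52) ≈ 8.6833.
y_gold = 8.6833^0.48 ≈ 2.8221; c_gold = y_gold − 0.156·k_gold ≈ 1.4675.

(a) k_gold ≈ 8.683; (b) c_gold ≈ 1.467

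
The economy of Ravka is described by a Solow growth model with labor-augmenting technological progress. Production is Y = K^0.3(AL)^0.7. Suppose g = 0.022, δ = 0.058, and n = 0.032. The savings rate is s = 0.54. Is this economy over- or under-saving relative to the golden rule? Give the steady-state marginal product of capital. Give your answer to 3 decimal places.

n + g + δ = 0.032 + 0.022 + 0.058 = 0.112.
Steady-state k*: s·k^0.3 = 0.112·k gives k* = (0.54/0.112)^(1/0.7) ≈ 9.4616.
MPK = 0.3·9.4616^(-0.7) ≈ 0.0622.
MPK < n+g+δ = 0.112, so the economy is dynamically inefficient (over-saving).

over-saving; MPK ≈ 0.062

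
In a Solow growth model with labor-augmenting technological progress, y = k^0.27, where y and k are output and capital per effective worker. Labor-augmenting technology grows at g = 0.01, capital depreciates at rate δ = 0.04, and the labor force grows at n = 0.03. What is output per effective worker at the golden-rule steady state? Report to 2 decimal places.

y_gold ≈ 1.57

Capital per effective worker breaks even when investment replaces (n + g + δ)·k; here n + g + δ = 0.08.
At the golden rule the marginal product of capital equals n+g+δ: 0.27·k^(0.27−1) = 0.08. Solving, k_gold = (0.27/0.08)^(1/0.73) ≈ 5.2925.
Output: y_gold = k_gold^0.27 = 5.2925^0.27 ≈ 1.5682.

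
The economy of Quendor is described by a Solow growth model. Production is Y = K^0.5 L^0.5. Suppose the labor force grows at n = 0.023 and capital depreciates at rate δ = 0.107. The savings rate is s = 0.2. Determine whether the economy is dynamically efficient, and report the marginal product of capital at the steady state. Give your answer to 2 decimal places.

Break-even investment rate: n + δ = 0.023 + 0.107 = 0.13.
Steady-state k*: s·k^0.5 = 0.13·k gives k* = (0.2/0.13)^(1/0.5) ≈ 2.3669.
MPK = 0.5·2.3669^(-0.5) ≈ 0.3250.
MPK > n+δ = 0.13, so the economy is dynamically efficient (under-saving).

dynamically efficient; MPK ≈ 0.33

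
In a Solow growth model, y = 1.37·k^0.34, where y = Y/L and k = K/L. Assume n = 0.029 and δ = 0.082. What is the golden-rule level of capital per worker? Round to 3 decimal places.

k_gold ≈ 8.785

Capital per worker breaks even when investment replaces (n + δ)·k; here n + δ = 0.111.
Golden rule sets MPK = n+δ: 0.34·1.37·k^(0.34−1) = 0.111, so k_gold = (0.34·1.37/0.111)^(1/0.66) ≈ 8.7852.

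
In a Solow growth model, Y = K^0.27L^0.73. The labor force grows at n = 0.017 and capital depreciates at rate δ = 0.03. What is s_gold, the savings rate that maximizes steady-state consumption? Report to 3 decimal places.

s_gold = 0.270

Break-even investment rate: n + δ = 0.017 + 0.03 = 0.047.
At the golden rule MPK = n+δ, and in any Cobb-Douglas steady state s = (n+δ)·k/y = MPK·k/y = capital's share 0.27.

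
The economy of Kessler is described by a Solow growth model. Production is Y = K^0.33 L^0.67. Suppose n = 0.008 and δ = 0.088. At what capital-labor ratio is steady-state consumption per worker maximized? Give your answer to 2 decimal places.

Break-even investment rate: n + δ = 0.008 + 0.088 = 0.096.
Setting f'(k) = n+δ gives 0.33·k^(0.33−1) = 0.096, hence k_gold = (0.33/0.096)^(1/0.67) ≈ 6.3148.

k_gold ≈ 6.31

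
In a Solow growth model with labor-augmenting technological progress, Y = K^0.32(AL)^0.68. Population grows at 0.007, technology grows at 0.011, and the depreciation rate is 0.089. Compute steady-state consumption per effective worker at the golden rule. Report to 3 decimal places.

The effective depreciation rate is n + g + δ = 0.007 + 0.011 + 0.089 = 0.107.
Golden rule sets MPK = n+g+δ: 0.32·k^(0.32−1) = 0.107, so k_gold = (0.32/0.107)^(1/0.68) ≈ 5.0079.
y_gold = 5.0079^0.32 ≈ 1.6745.
c_gold = y_gold − (n+g+δ)·k_gold = 1.6745 − 0.107·5.0079 ≈ 1.1387.

c_gold ≈ 1.139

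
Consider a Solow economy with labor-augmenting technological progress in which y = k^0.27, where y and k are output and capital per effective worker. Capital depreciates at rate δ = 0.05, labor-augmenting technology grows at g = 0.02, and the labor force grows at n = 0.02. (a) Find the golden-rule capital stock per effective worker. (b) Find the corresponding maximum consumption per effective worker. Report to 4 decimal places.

n + g + δ = 0.02 + 0.02 + 0.05 = 0.09.
Setting f'(k) = n+g+δ gives 0.27·k^(0.27−1) = 0.09, hence k_gold = (0.27/0.09)^(1/0.73) ≈ 4.5039.
y_gold = 4.5039^0.27 ≈ 1.5013; c_gold = y_gold − 0.09·k_gold ≈ 1.0960.

(a) k_gold ≈ 4.5039; (b) c_gold ≈ 1.0960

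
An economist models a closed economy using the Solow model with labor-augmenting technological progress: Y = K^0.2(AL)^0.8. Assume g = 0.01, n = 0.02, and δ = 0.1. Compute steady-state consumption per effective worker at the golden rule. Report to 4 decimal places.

n + g + δ = 0.02 + 0.01 + 0.1 = 0.13.
At the golden rule the marginal product of capital equals n+g+δ: 0.2·k^(0.2−1) = 0.13. Solving, k_gold = (0.2/0.13)^(1/0.8) ≈ 1.7134.
y_gold = 1.7134^0.2 ≈ 1.1137.
c_gold = y_gold − (n+g+δ)·k_gold = 1.1137 − 0.13·1.7134 ≈ 0.8910.

c_gold ≈ 0.8910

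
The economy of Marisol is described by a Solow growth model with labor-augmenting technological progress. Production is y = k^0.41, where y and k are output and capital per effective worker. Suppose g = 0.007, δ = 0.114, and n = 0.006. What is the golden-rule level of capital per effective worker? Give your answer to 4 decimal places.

The effective depreciation rate is n + g + δ = 0.006 + 0.007 + 0.114 = 0.127.
Maximizing c = f(k) − (n+g+δ)·k gives f'(k) = n+g+δ, i.e. 0.41·k^(0.41−1) = 0.127, so k_gold = (0.41/0.127)^(1/0.59) ≈ 7.2892.

k_gold ≈ 7.2892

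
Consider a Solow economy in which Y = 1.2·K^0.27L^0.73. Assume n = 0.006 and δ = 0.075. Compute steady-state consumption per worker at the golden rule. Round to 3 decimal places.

Break-even investment rate: n + δ = 0.006 + 0.075 = 0.081.
Maximizing c = f(k) − (n+δ)·k gives f'(k) = n+δ, i.e. 0.27·1.2·k^(0.27−1) = 0.081, so k_gold = (0.27·1.2/0.081)^(1/0.73) ≈ 6.6794.
y_gold = 1.2·6.6794^0.27 ≈ 2.0038.
c_gold = y_gold − (n+δ)·k_gold = 2.0038 − 0.081·6.6794 ≈ 1.4628.

c_gold ≈ 1.463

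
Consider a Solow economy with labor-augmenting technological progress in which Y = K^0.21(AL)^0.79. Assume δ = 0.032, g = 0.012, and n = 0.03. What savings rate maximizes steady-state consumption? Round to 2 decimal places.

s_gold = 0.21

n + g + δ = 0.03 + 0.012 + 0.032 = 0.074.
At the golden rule MPK = n+g+δ, and in any Cobb-Douglas steady state s = (n+g+δ)·k/y = MPK·k/y = capital's share 0.21.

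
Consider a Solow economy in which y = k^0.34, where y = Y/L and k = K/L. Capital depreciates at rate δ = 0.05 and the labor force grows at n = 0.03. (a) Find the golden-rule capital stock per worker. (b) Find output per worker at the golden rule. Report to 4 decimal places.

n + δ = 0.03 + 0.05 = 0.08.
Maximizing c = f(k) − (n+δ)·k gives f'(k) = n+δ, i.e. 0.34·k^(0.34−1) = 0.08, so k_gold = (0.34/0.08)^(1/0.66) ≈ 8.9558.
y_gold = 8.9558^0.34 ≈ 2.1072.

(a) k_gold ≈ 8.9558; (b) y_gold ≈ 2.1072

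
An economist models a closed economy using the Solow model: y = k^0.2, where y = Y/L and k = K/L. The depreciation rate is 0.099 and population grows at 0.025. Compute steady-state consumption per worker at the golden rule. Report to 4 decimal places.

c_gold ≈ 0.9016

n + δ = 0.025 + 0.099 = 0.124.
At the golden rule the marginal product of capital equals n+δ: 0.2·k^(0.2−1) = 0.124. Solving, k_gold = (0.2/0.124)^(1/0.8) ≈ 1.8177.
y_gold = 1.8177^0.2 ≈ 1.1269.
c_gold = y_gold − (n+δ)·k_gold = 1.1269 − 0.124·1.8177 ≈ 0.9016.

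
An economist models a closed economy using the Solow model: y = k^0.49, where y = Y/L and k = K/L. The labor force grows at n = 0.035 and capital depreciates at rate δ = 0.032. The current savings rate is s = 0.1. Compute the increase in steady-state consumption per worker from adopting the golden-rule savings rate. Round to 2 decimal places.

Δc ≈ 2.13

n + δ = 0.035 + 0.032 = 0.067.
Current steady state (s = 0.1): k* = (0.1/0.067)^(1/0.51) ≈ 2.1930, y* = 2.1930^0.49 ≈ 1.4693, c* = (1−0.1)·1.4693 ≈ 1.3224.
At the golden rule the marginal product of capital equals n+δ: 0.49·k^(0.49−1) = 0.067. Solving, k_gold = (0.49/0.067)^(1/0.51) ≈ 49.4715.
y_gold = 49.4715^0.49 ≈ 6.7645, c_gold = y_gold − 0.067·k_gold ≈ 3.4499.
Gain: Δc = 3.4499 − 1.3224 ≈ 2.1275.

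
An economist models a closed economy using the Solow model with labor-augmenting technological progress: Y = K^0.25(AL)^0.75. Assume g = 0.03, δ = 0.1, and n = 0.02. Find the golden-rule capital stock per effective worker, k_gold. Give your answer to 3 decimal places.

n + g + δ = 0.02 + 0.03 + 0.1 = 0.15.
Setting f'(k) = n+g+δ gives 0.25·k^(0.25−1) = 0.15, hence k_gold = (0.25/0.15)^(1/0.75) ≈ 1.9761.

k_gold ≈ 1.976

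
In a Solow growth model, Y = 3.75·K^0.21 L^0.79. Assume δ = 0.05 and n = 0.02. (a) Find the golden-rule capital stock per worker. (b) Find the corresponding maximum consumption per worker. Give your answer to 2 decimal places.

(a) k_gold ≈ 21.41; (b) c_gold ≈ 5.64

Break-even investment rate: n + δ = 0.02 + 0.05 = 0.07.
Golden rule sets MPK = n+δ: 0.21·3.75·k^(0.21−1) = 0.07, so k_gold = (0.21·3.75/0.07)^(1/0.79) ≈ 21.4078.
y_gold = 3.75·21.4078^0.21 ≈ 7.1359; c_gold = y_gold − 0.07·k_gold ≈ 5.6374.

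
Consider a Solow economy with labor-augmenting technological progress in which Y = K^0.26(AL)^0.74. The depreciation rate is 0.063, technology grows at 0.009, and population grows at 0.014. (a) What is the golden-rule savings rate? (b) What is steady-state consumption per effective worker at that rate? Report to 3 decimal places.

(a) s_gold = 0.260; (b) c_gold ≈ 1.092

The effective depreciation rate is n + g + δ = 0.014 + 0.009 + 0.063 = 0.086.
For Cobb-Douglas, s_gold equals capital's share: s_gold = 0.26.
At the golden rule the marginal product of capital equals n+g+δ: 0.26·k^(0.26−1) = 0.086. Solving, k_gold = (0.26/0.086)^(1/0.74) ≈ 4.4595.
y_gold = 4.4595^0.26 ≈ 1.4751; c_gold = (1−0.26)·y_gold ≈ 1.0916.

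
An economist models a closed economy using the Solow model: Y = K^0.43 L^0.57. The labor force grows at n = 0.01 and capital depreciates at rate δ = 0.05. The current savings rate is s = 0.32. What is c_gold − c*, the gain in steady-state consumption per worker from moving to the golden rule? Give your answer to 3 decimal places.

Δc ≈ 0.114

The effective depreciation rate is n + δ = 0.01 + 0.05 = 0.06.
Current steady state (s = 0.32): k* = (0.32/0.06)^(1/0.57) ≈ 18.8554, y* = 18.8554^0.43 ≈ 3.5354, c* = (1−0.32)·3.5354 ≈ 2.4041.
Golden rule sets MPK = n+δ: 0.43·k^(0.43−1) = 0.06, so k_gold = (0.43/0.06)^(1/0.57) ≈ 31.6633.
y_gold = 31.6633^0.43 ≈ 4.4181, c_gold = y_gold − 0.06·k_gold ≈ 2.5183.
Gain: Δc = 2.5183 − 2.4041 ≈ 0.1143.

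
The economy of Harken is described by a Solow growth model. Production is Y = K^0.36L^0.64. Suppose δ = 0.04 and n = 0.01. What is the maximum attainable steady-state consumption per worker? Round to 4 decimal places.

c_gold ≈ 1.9428

n + δ = 0.01 + 0.04 = 0.05.
Setting f'(k) = n+δ gives 0.36·k^(0.36−1) = 0.05, hence k_gold = (0.36/0.05)^(1/0.64) ≈ 21.8566.
y_gold = 21.8566^0.36 ≈ 3.0356.
c_gold = y_gold − (n+δ)·k_gold = 3.0356 − 0.05·21.8566 ≈ 1.9428.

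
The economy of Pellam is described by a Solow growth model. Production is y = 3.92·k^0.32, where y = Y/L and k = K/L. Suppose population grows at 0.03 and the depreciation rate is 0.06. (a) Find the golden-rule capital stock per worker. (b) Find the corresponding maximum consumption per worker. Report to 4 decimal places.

The effective depreciation rate is n + δ = 0.03 + 0.06 = 0.09.
Setting f'(k) = n+δ gives 0.32·3.92·k^(0.32−1) = 0.09, hence k_gold = (0.32·3.92/0.09)^(1/0.68) ≈ 48.1546.
y_gold = 3.92·48.1546^0.32 ≈ 13.5435; c_gold = y_gold − 0.09·k_gold ≈ 9.2096.

(a) k_gold ≈ 48.1546; (b) c_gold ≈ 9.2096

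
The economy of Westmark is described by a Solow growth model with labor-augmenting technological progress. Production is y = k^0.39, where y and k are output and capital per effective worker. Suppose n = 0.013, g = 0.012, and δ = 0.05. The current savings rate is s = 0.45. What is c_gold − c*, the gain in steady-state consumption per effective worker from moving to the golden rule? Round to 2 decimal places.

Δc ≈ 0.02

n + g + δ = 0.013 + 0.012 + 0.05 = 0.075.
Current steady state (s = 0.45): k* = (0.45/0.075)^(1/0.61) ≈ 18.8650, y* = 18.8650^0.39 ≈ 3.1442, c* = (1−0.45)·3.1442 ≈ 1.7293.
At the golden rule the marginal product of capital equals n+g+δ: 0.39·k^(0.39−1) = 0.075. Solving, k_gold = (0.39/0.075)^(1/0.61) ≈ 14.9202.
y_gold = 14.9202^0.39 ≈ 2.8693, c_gold = y_gold − 0.075·k_gold ≈ 1.7503.
Gain: Δc = 1.7503 − 1.7293 ≈ 0.0210.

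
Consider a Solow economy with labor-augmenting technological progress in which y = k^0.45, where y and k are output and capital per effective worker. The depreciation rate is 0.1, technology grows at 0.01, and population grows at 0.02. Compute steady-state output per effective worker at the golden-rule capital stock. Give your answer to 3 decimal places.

Break-even investment rate: n + g + δ = 0.02 + 0.01 + 0.1 = 0.13.
At the golden rule the marginal product of capital equals n+g+δ: 0.45·k^(0.45−1) = 0.13. Solving, k_gold = (0.45/0.13)^(1/0.55) ≈ 9.5607.
Output: y_gold = k_gold^0.45 = 9.5607^0.45 ≈ 2.7620.

y_gold ≈ 2.762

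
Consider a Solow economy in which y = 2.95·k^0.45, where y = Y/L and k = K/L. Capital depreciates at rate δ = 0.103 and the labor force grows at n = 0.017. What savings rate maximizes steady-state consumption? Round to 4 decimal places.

s_gold = 0.4500

n + δ = 0.017 + 0.103 = 0.12.
At the golden rule MPK = n+δ, and in any Cobb-Douglas steady state s = (n+δ)·k/y = MPK·k/y = capital's share 0.45.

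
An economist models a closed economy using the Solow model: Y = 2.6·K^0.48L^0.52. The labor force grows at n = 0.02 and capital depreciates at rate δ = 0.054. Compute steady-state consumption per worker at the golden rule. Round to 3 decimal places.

c_gold ≈ 18.347

The effective depreciation rate is n + δ = 0.02 + 0.054 = 0.074.
Golden rule sets MPK = n+δ: 0.48·2.6·k^(0.48−1) = 0.074, so k_gold = (0.48·2.6/0.074)^(1/0.52) ≈ 228.8666.
y_gold = 2.6·228.8666^0.48 ≈ 35.2836.
c_gold = y_gold − (n+δ)·k_gold = 35.2836 − 0.074·228.8666 ≈ 18.3475.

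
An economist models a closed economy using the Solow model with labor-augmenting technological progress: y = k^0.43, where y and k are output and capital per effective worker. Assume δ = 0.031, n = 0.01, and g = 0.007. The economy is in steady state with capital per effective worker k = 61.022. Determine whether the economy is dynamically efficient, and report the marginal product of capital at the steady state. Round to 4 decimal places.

dynamically inefficient; MPK ≈ 0.0413

Break-even investment rate: n + g + δ = 0.01 + 0.007 + 0.031 = 0.048.
MPK = 0.43·k^(0.43−1) = 0.43·61.022^(-0.57) ≈ 0.0413.
MPK < 0.048, so the economy is dynamically inefficient (over-saving).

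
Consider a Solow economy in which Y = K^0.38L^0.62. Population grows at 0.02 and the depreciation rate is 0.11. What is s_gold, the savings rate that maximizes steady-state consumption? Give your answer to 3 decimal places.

The effective depreciation rate is n + δ = 0.02 + 0.11 = 0.13.
At the golden rule MPK = n+δ, and in any Cobb-Douglas steady state s = (n+δ)·k/y = MPK·k/y = capital's share 0.38.

s_gold = 0.380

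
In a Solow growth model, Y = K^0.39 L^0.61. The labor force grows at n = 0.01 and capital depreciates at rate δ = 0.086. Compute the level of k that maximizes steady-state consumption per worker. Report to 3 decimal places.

k_gold ≈ 9.955

Capital per worker breaks even when investment replaces (n + δ)·k; here n + δ = 0.096.
At the golden rule the marginal product of capital equals n+δ: 0.39·k^(0.39−1) = 0.096. Solving, k_gold = (0.39/0.096)^(1/0.61) ≈ 9.9546.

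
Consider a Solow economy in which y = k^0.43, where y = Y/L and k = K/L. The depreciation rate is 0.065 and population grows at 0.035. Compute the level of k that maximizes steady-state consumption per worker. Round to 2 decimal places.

k_gold ≈ 12.92

The effective depreciation rate is n + δ = 0.035 + 0.065 = 0.1.
Golden rule sets MPK = n+δ: 0.43·k^(0.43−1) = 0.1, so k_gold = (0.43/0.1)^(1/0.57) ≈ 12.9225.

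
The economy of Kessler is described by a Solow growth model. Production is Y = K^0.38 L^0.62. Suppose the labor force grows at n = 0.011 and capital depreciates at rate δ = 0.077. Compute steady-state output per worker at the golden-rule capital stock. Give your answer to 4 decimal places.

y_gold ≈ 2.4512

Break-even investment rate: n + δ = 0.011 + 0.077 = 0.088.
Setting f'(k) = n+δ gives 0.38·k^(0.38−1) = 0.088, hence k_gold = (0.38/0.088)^(1/0.62) ≈ 10.5847.
Output: y_gold = k_gold^0.38 = 10.5847^0.38 ≈ 2.4512.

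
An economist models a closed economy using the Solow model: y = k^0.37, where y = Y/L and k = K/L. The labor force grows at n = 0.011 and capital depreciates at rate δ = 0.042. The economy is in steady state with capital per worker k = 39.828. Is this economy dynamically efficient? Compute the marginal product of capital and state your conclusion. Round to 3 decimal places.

dynamically inefficient; MPK ≈ 0.036

The effective depreciation rate is n + δ = 0.011 + 0.042 = 0.053.
MPK = 0.37·k^(0.37−1) = 0.37·39.828^(-0.63) ≈ 0.0363.
MPK < 0.053, so the economy is dynamically inefficient (over-saving).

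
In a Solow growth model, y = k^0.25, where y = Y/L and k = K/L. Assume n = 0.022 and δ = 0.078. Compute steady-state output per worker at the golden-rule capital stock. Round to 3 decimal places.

y_gold ≈ 1.357

Capital per worker breaks even when investment replaces (n + δ)·k; here n + δ = 0.1.
Maximizing c = f(k) − (n+δ)·k gives f'(k) = n+δ, i.e. 0.25·k^(0.25−1) = 0.1, so k_gold = (0.25/0.1)^(1/0.75) ≈ 3.3930.
Output: y_gold = k_gold^0.25 = 3.3930^0.25 ≈ 1.3572.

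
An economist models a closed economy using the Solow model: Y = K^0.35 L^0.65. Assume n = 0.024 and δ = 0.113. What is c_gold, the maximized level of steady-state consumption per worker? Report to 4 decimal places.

c_gold ≈ 1.0771

n + δ = 0.024 + 0.113 = 0.137.
Maximizing c = f(k) − (n+δ)·k gives f'(k) = n+δ, i.e. 0.35·k^(0.35−1) = 0.137, so k_gold = (0.35/0.137)^(1/0.65) ≈ 4.2334.
y_gold = 4.2334^0.35 ≈ 1.6571.
c_gold = y_gold − (n+δ)·k_gold = 1.6571 − 0.137·4.2334 ≈ 1.0771.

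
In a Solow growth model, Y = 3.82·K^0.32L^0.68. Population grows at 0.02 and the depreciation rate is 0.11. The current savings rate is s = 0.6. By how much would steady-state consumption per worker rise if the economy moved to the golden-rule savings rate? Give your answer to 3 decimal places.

Δc ≈ 1.561

Break-even investment rate: n + δ = 0.02 + 0.11 = 0.13.
Current steady state (s = 0.6): k* = (0.6·3.82/0.13)^(1/0.68) ≈ 68.0380, y* = 3.82·68.0380^0.32 ≈ 14.7416, c* = (1−0.6)·14.7416 ≈ 5.8966.
At the golden rule the marginal product of capital equals n+δ: 0.32·3.82·k^(0.32−1) = 0.13. Solving, k_gold = (0.32·3.82/0.13)^(1/0.68) ≈ 26.9948.
y_gold = 3.82·26.9948^0.32 ≈ 10.9666, c_gold = y_gold − 0.13·k_gold ≈ 7.4573.
Gain: Δc = 7.4573 − 5.8966 ≈ 1.5607.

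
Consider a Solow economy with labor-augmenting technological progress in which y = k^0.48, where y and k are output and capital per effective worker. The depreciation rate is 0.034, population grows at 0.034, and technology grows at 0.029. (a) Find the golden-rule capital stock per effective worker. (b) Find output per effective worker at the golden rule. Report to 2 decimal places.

The effective depreciation rate is n + g + δ = 0.034 + 0.029 + 0.034 = 0.097.
Maximizing c = f(k) − (n+g+δ)·k gives f'(k) = n+g+δ, i.e. 0.48·k^(0.48−1) = 0.097, so k_gold = (0.48/0.097)^(1/0.52) ≈ 21.6530.
y_gold = 21.6530^0.48 ≈ 4.3757.

(a) k_gold ≈ 21.65; (b) y_gold ≈ 4.38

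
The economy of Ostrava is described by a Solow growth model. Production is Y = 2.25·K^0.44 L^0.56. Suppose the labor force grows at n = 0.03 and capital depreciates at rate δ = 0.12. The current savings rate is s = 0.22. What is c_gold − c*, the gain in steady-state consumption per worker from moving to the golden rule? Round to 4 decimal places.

n + δ = 0.03 + 0.12 = 0.15.
Current steady state (s = 0.22): k* = (0.22·2.25/0.15)^(1/0.56) ≈ 8.4318, y* = 2.25·8.4318^0.44 ≈ 5.7489, c* = (1−0.22)·5.7489 ≈ 4.4842.
Maximizing c = f(k) − (n+δ)·k gives f'(k) = n+δ, i.e. 0.44·2.25·k^(0.44−1) = 0.15, so k_gold = (0.44·2.25/0.15)^(1/0.56) ≈ 29.0718.
y_gold = 2.25·29.0718^0.44 ≈ 9.9108, c_gold = y_gold − 0.15·k_gold ≈ 5.5501.
Gain: Δc = 5.5501 − 4.4842 ≈ 1.0659.

Δc ≈ 1.0659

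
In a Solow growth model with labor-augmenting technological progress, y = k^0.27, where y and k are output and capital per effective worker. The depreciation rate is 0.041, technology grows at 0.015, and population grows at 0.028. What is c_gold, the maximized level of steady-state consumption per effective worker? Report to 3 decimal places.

The effective depreciation rate is n + g + δ = 0.028 + 0.015 + 0.041 = 0.084.
At the golden rule the marginal product of capital equals n+g+δ: 0.27·k^(0.27−1) = 0.084. Solving, k_gold = (0.27/0.084)^(1/0.73) ≈ 4.9504.
y_gold = 4.9504^0.27 ≈ 1.5401.
c_gold = y_gold − (n+g+δ)·k_gold = 1.5401 − 0.084·4.9504 ≈ 1.1243.

c_gold ≈ 1.124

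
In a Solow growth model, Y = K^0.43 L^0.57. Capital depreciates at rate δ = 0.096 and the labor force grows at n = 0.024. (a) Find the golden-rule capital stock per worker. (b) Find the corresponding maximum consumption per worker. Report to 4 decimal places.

(a) k_gold ≈ 9.3850; (b) c_gold ≈ 1.4929

Capital per worker breaks even when investment replaces (n + δ)·k; here n + δ = 0.12.
Golden rule sets MPK = n+δ: 0.43·k^(0.43−1) = 0.12, so k_gold = (0.43/0.12)^(1/0.57) ≈ 9.3850.
y_gold = 9.3850^0.43 ≈ 2.6191; c_gold = y_gold − 0.12·k_gold ≈ 1.4929.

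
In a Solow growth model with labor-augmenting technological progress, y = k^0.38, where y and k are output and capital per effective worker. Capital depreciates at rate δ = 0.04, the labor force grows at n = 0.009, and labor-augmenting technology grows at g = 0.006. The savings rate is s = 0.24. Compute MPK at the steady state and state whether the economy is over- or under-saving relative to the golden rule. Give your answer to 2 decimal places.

Break-even investment rate: n + g + δ = 0.009 + 0.006 + 0.04 = 0.055.
Steady-state k*: s·k^0.38 = 0.055·k gives k* = (0.24/0.055)^(1/0.62) ≈ 10.7650.
MPK = 0.38·10.7650^(-0.62) ≈ 0.0871.
MPK > n+g+δ = 0.055, so the economy is dynamically efficient (under-saving).

under-saving; MPK ≈ 0.09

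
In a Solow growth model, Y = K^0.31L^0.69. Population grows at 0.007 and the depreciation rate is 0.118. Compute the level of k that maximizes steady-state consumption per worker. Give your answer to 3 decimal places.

k_gold ≈ 3.730

The effective depreciation rate is n + δ = 0.007 + 0.118 = 0.125.
At the golden rule the marginal product of capital equals n+δ: 0.31·k^(0.31−1) = 0.125. Solving, k_gold = (0.31/0.125)^(1/0.69) ≈ 3.7297.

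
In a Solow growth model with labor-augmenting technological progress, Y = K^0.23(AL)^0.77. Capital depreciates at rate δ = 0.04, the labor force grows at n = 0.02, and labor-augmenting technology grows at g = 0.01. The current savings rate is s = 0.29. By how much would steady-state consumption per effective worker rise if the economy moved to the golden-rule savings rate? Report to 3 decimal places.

The effective depreciation rate is n + g + δ = 0.02 + 0.01 + 0.04 = 0.07.
Current steady state (s = 0.29): k* = (0.29/0.07)^(1/0.77) ≈ 6.3341, y* = 6.3341^0.23 ≈ 1.5289, c* = (1−0.29)·1.5289 ≈ 1.0855.
Maximizing c = f(k) − (n+g+δ)·k gives f'(k) = n+g+δ, i.e. 0.23·k^(0.23−1) = 0.07, so k_gold = (0.23/0.07)^(1/0.77) ≈ 4.6876.
y_gold = 4.6876^0.23 ≈ 1.4267, c_gold = y_gold − 0.07·k_gold ≈ 1.0985.
Gain: Δc = 1.0985 − 1.0855 ≈ 0.0130.

Δc ≈ 0.013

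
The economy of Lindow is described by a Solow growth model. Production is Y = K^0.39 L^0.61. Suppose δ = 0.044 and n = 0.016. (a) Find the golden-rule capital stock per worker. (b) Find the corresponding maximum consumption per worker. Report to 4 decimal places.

(a) k_gold ≈ 21.5102; (b) c_gold ≈ 2.0187

The effective depreciation rate is n + δ = 0.016 + 0.044 = 0.06.
Maximizing c = f(k) − (n+δ)·k gives f'(k) = n+δ, i.e. 0.39·k^(0.39−1) = 0.06, so k_gold = (0.39/0.06)^(1/0.61) ≈ 21.5102.
y_gold = 21.5102^0.39 ≈ 3.3093; c_gold = y_gold − 0.06·k_gold ≈ 2.0187.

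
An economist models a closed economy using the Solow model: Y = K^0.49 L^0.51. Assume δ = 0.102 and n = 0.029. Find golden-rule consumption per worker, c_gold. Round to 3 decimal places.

n + δ = 0.029 + 0.102 = 0.131.
At the golden rule the marginal product of capital equals n+δ: 0.49·k^(0.49−1) = 0.131. Solving, k_gold = (0.49/0.131)^(1/0.51) ≈ 13.2856.
y_gold = 13.2856^0.49 ≈ 3.5519.
c_gold = y_gold − (n+δ)·k_gold = 3.5519 − 0.131·13.2856 ≈ 1.8115.

c_gold ≈ 1.811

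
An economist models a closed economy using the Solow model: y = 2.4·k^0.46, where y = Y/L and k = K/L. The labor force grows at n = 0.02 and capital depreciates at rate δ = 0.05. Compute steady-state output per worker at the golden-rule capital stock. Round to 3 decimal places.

y_gold ≈ 25.155

n + δ = 0.02 + 0.05 = 0.07.
Maximizing c = f(k) − (n+δ)·k gives f'(k) = n+δ, i.e. 0.46·2.4·k^(0.46−1) = 0.07, so k_gold = (0.46·2.4/0.07)^(1/0.54) ≈ 165.3026.
Output: y_gold = 2.4·k_gold^0.46 = 2.4·165.3026^0.46 ≈ 25.1547.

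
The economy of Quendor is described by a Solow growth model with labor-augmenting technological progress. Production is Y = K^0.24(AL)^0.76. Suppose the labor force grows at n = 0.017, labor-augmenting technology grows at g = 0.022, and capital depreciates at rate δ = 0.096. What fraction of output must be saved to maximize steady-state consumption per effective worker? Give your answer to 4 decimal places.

Capital per effective worker breaks even when investment replaces (n + g + δ)·k; here n + g + δ = 0.135.
At the golden rule MPK = n+g+δ, and in any Cobb-Douglas steady state s = (n+g+δ)·k/y = MPK·k/y = capital's share 0.24.

s_gold = 0.2400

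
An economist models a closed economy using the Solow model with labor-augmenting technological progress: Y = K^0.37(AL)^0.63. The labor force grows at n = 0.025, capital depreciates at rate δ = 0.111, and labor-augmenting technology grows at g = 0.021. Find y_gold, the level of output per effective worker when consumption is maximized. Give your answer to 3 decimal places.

y_gold ≈ 1.654

The effective depreciation rate is n + g + δ = 0.025 + 0.021 + 0.111 = 0.157.
Golden rule sets MPK = n+g+δ: 0.37·k^(0.37−1) = 0.157, so k_gold = (0.37/0.157)^(1/0.63) ≈ 3.8990.
Output: y_gold = k_gold^0.37 = 3.8990^0.37 ≈ 1.6544.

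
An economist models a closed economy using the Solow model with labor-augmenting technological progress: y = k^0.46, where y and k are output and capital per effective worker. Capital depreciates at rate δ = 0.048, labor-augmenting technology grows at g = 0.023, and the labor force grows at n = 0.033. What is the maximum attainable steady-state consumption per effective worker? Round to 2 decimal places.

Break-even investment rate: n + g + δ = 0.033 + 0.023 + 0.048 = 0.104.
Maximizing c = f(k) − (n+g+δ)·k gives f'(k) = n+g+δ, i.e. 0.46·k^(0.46−1) = 0.104, so k_gold = (0.46/0.104)^(1/0.54) ≈ 15.6959.
y_gold = 15.6959^0.46 ≈ 3.5486.
c_gold = y_gold − (n+g+δ)·k_gold = 3.5486 − 0.104·15.6959 ≈ 1.9163.

c_gold ≈ 1.92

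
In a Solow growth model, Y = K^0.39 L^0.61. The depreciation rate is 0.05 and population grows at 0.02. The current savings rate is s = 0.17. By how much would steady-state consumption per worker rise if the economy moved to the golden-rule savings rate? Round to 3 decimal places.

Δc ≈ 0.365

The effective depreciation rate is n + δ = 0.02 + 0.05 = 0.07.
Current steady state (s = 0.17): k* = (0.17/0.07)^(1/0.61) ≈ 4.2828, y* = 4.2828^0.39 ≈ 1.7635, c* = (1−0.17)·1.7635 ≈ 1.4637.
Maximizing c = f(k) − (n+δ)·k gives f'(k) = n+δ, i.e. 0.39·k^(0.39−1) = 0.07, so k_gold = (0.39/0.07)^(1/0.61) ≈ 16.7069.
y_gold = 16.7069^0.39 ≈ 2.9987, c_gold = y_gold − 0.07·k_gold ≈ 1.8292.
Gain: Δc = 1.8292 − 1.4637 ≈ 0.3655.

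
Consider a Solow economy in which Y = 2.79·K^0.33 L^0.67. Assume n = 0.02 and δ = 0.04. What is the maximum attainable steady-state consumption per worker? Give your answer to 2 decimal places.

c_gold ≈ 7.17

The effective depreciation rate is n + δ = 0.02 + 0.04 = 0.06.
Maximizing c = f(k) − (n+δ)·k gives f'(k) = n+δ, i.e. 0.33·2.79·k^(0.33−1) = 0.06, so k_gold = (0.33·2.79/0.06)^(1/0.67) ≈ 58.8979.
y_gold = 2.79·58.8979^0.33 ≈ 10.7087.
c_gold = y_gold − (n+δ)·k_gold = 10.7087 − 0.06·58.8979 ≈ 7.1748.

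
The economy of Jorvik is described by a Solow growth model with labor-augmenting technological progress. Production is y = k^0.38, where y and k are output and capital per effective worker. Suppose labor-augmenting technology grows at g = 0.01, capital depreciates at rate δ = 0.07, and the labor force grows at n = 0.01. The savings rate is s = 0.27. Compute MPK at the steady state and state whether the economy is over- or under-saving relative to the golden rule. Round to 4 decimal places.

under-saving; MPK ≈ 0.1267

n + g + δ = 0.01 + 0.01 + 0.07 = 0.09.
Steady-state k*: s·k^0.38 = 0.09·k gives k* = (0.27/0.09)^(1/0.62) ≈ 5.8823.
MPK = 0.38·5.8823^(-0.62) ≈ 0.1267.
MPK > n+g+δ = 0.09, so the economy is dynamically efficient (under-saving).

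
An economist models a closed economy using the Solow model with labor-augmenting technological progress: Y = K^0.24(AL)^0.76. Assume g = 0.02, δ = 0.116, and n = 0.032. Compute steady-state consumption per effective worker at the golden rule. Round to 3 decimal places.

c_gold ≈ 0.851

n + g + δ = 0.032 + 0.02 + 0.116 = 0.168.
At the golden rule the marginal product of capital equals n+g+δ: 0.24·k^(0.24−1) = 0.168. Solving, k_gold = (0.24/0.168)^(1/0.76) ≈ 1.5989.
y_gold = 1.5989^0.24 ≈ 1.1192.
c_gold = y_gold − (n+g+δ)·k_gold = 1.1192 − 0.168·1.5989 ≈ 0.8506.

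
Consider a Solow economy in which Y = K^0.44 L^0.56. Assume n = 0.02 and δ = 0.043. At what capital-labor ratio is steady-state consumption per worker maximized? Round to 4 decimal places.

The effective depreciation rate is n + δ = 0.02 + 0.043 = 0.063.
Maximizing c = f(k) − (n+δ)·k gives f'(k) = n+δ, i.e. 0.44·k^(0.44−1) = 0.063, so k_gold = (0.44/0.063)^(1/0.56) ≈ 32.1620.

k_gold ≈ 32.1620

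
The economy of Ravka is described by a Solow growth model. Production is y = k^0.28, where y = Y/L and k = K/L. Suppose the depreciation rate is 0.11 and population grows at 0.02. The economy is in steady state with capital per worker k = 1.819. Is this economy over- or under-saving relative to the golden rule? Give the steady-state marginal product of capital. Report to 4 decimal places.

under-saving; MPK ≈ 0.1820

Break-even investment rate: n + δ = 0.02 + 0.11 = 0.13.
MPK = 0.28·k^(0.28−1) = 0.28·1.819^(-0.72) ≈ 0.1820.
MPK > 0.13, so the economy is dynamically efficient (under-saving).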